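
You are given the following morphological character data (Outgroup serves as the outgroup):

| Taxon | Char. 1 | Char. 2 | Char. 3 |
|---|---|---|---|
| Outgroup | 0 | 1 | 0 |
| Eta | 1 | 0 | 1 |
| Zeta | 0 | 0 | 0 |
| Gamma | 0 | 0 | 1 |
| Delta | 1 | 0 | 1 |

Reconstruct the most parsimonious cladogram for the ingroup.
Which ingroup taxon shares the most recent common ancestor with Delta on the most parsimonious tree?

Eta

Character polarity is set by the outgroup: the derived state is whichever differs from the outgroup's state, so for Char. 2 the derived state is '0', and for the remaining characters it is '1'.
Only Delta and Eta show the derived state '1' for Char. 1, supporting them as a clade.
Char. 2 (derived state '0') is shared by all ingroup taxa — unites the whole ingroup.
Char. 3 (derived state '1') is shared by Delta, Eta, and Gamma — a synapomorphy uniting that clade.
Most parsimonious ingroup topology: (((Eta,Delta),Gamma),Zeta).
Delta and Eta form a cherry on this tree, so they are sister taxa.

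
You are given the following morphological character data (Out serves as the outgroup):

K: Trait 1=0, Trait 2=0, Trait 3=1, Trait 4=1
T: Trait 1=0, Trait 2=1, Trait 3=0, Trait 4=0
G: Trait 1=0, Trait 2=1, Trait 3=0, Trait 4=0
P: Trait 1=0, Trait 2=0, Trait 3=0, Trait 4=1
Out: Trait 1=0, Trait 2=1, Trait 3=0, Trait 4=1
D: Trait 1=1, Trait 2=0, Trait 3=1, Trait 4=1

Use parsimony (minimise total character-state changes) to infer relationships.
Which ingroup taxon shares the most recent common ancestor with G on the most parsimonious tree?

T

Character polarity is set by the outgroup: the derived state is whichever differs from the outgroup's state, so for Trait 2, Trait 4 the derived state is '0', and for the remaining characters it is '1'.
Trait 1: derived state '1' in D only — an autapomorphy, so it tells us nothing about relationships among taxa.
Only D, K, and P show the derived state '0' for Trait 2, supporting them as a clade.
Trait 3 (derived state '1') is shared by D and K — a synapomorphy uniting that clade.
Trait 4 (derived state '0') is shared by G and T — a synapomorphy uniting that clade.
Most parsimonious ingroup topology: ((P,(D,K)),(G,T)).
G and T form a cherry on this tree, so they are sister taxa.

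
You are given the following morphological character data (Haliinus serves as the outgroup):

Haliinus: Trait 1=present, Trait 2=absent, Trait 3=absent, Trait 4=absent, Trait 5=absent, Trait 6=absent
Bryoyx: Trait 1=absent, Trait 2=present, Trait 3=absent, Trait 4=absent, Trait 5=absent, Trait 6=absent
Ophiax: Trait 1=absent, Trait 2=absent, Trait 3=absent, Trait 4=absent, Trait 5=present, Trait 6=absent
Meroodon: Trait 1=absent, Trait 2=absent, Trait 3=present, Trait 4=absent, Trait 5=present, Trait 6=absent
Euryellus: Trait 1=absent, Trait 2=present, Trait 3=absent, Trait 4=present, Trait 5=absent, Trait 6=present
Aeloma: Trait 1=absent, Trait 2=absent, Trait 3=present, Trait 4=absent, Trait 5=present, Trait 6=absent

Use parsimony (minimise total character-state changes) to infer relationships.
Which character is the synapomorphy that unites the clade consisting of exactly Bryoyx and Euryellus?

Trait 2

Character polarity is set by the outgroup: the derived state is whichever differs from the outgroup's state, so for Trait 1 the derived state is 'absent', and for the remaining characters it is 'present'.
Trait 1 (derived state 'absent') is shared by all ingroup taxa — unites the whole ingroup.
Trait 2 (derived state 'present') is shared by Bryoyx and Euryellus — a synapomorphy uniting that clade.
Trait 3: derived state 'present' in Aeloma and Meroodon only — synapomorphy for {Aeloma, Meroodon}.
Trait 4 (derived state 'present') is unique to Euryellus (autapomorphy; uninformative for grouping).
Trait 5 (derived state 'present') is shared by Aeloma, Meroodon, and Ophiax — a synapomorphy uniting that clade.
Trait 6 (derived state 'present') is unique to Euryellus (autapomorphy; uninformative for grouping).
Most parsimonious ingroup topology: ((Bryoyx,Euryellus),(Ophiax,(Meroodon,Aeloma))).
The clade {Bryoyx, Euryellus} is supported by Trait 2: its derived state 'present' occurs in exactly those taxa and in no other taxon (including the outgroup).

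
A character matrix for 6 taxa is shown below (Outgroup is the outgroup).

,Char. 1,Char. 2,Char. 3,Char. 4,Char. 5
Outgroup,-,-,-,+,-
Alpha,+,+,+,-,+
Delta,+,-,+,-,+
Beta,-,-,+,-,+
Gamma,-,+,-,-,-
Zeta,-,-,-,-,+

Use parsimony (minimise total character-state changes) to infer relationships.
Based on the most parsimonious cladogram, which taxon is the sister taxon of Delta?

Alpha

Character polarity is set by the outgroup: the derived state is whichever differs from the outgroup's state, so for Char. 4 the derived state is '-', and for the remaining characters it is '+'.
Char. 1: derived state '+' in Alpha and Delta only — synapomorphy for {Alpha, Delta}.
Char. 2 (state '+') occurs in Alpha and Gamma but conflicts with the nesting implied by the other characters — most parsimoniously interpreted as homoplasy.
Only Alpha, Beta, and Delta show the derived state '+' for Char. 3, supporting them as a clade.
Char. 4 (derived state '-') is shared by all ingroup taxa — unites the whole ingroup.
Char. 5 (derived state '+') is shared by Alpha, Beta, Delta, and Zeta — a synapomorphy uniting that clade.
Most parsimonious ingroup topology: ((((Alpha,Delta),Beta),Zeta),Gamma).
Delta and Alpha form a cherry on this tree, so they are sister taxa.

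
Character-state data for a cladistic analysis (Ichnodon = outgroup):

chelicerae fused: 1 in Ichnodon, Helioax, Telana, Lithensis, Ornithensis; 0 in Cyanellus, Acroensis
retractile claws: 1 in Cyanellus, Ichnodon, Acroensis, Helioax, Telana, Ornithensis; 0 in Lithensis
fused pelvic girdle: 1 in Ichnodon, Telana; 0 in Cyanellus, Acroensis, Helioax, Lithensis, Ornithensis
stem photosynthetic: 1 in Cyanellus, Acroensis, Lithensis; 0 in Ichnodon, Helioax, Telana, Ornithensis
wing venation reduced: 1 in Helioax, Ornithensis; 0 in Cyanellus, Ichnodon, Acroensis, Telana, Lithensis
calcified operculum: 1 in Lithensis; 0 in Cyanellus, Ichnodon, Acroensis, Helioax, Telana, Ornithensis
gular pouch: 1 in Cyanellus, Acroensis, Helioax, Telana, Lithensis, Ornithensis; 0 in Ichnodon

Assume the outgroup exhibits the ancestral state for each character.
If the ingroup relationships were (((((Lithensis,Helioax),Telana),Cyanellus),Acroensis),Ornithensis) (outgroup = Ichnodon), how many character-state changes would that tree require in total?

Map each character onto (((((Lithensis,Helioax),Telana),Cyanellus),Acroensis),Ornithensis) (rooted by Ichnodon) and count the minimum state changes it requires (Fitch parsimony):
chelicerae fused: 2; retractile claws: 1; fused pelvic girdle: 2; stem photosynthetic: 3; wing venation reduced: 2; calcified operculum: 1; gular pouch: 1.
Total tree length = 12.

12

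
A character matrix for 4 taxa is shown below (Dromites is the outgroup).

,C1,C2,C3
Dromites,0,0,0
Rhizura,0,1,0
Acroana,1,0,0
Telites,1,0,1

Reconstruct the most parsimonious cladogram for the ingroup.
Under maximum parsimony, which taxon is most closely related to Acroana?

The outgroup has state '0' for every character, so '1' is the derived state throughout.
C1 (derived state '1') is shared by Acroana and Telites — a synapomorphy uniting that clade.
C2 (derived state '1') is unique to Rhizura (autapomorphy; uninformative for grouping).
C3 (derived state '1') is unique to Telites (autapomorphy; uninformative for grouping).
Most parsimonious ingroup topology: ((Telites,Acroana),Rhizura).
Acroana and Telites form a cherry on this tree, so they are sister taxa.

Telites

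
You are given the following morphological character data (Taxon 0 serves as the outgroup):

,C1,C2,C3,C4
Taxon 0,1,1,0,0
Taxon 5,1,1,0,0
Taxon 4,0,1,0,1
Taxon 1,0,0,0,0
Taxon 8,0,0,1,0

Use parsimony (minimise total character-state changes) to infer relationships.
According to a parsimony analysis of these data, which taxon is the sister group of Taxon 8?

Taxon 1

Character polarity is set by the outgroup: the derived state is whichever differs from the outgroup's state, so for C1, C2 the derived state is '0', and for the remaining characters it is '1'.
C1: derived state '0' in Taxon 1, Taxon 4, and Taxon 8 only — synapomorphy for {Taxon 1, Taxon 4, Taxon 8}.
C2 (derived state '0') is shared by Taxon 1 and Taxon 8 — a synapomorphy uniting that clade.
C3 (derived state '1') is unique to Taxon 8 (autapomorphy; uninformative for grouping).
C4 (derived state '1') is unique to Taxon 4 (autapomorphy; uninformative for grouping).
Most parsimonious ingroup topology: (Taxon 5,(Taxon 4,(Taxon 1,Taxon 8))).
Taxon 8 and Taxon 1 form a cherry on this tree, so they are sister taxa.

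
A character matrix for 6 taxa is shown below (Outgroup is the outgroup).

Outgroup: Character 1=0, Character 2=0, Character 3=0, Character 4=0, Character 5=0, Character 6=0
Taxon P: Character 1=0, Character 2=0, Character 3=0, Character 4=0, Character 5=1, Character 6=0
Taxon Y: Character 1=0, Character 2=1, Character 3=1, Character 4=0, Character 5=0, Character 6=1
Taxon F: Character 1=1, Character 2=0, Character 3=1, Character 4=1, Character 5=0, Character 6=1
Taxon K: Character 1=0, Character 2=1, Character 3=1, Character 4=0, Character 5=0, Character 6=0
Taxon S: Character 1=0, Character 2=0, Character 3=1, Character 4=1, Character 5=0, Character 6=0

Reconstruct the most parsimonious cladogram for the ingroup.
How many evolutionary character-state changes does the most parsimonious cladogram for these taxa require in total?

The outgroup has state '0' for every character, so '1' is the derived state throughout.
Character 1: derived state '1' in Taxon F only — an autapomorphy, so it tells us nothing about relationships among taxa.
Character 2 (derived state '1') is shared by Taxon K and Taxon Y — a synapomorphy uniting that clade.
Only Taxon F, Taxon K, Taxon S, and Taxon Y show the derived state '1' for Character 3, supporting them as a clade.
Only Taxon F and Taxon S show the derived state '1' for Character 4, supporting them as a clade.
Character 5 (derived state '1') is unique to Taxon P (autapomorphy; uninformative for grouping).
Character 6 (state '1') occurs in Taxon F and Taxon Y but conflicts with the nesting implied by the other characters — most parsimoniously interpreted as homoplasy.
Most parsimonious ingroup topology: (Taxon P,((Taxon Y,Taxon K),(Taxon F,Taxon S))).
Changes per character on this tree: Character 1: 1; Character 2: 1; Character 3: 1; Character 4: 1; Character 5: 1; Character 6: 2.
Total = 7.

7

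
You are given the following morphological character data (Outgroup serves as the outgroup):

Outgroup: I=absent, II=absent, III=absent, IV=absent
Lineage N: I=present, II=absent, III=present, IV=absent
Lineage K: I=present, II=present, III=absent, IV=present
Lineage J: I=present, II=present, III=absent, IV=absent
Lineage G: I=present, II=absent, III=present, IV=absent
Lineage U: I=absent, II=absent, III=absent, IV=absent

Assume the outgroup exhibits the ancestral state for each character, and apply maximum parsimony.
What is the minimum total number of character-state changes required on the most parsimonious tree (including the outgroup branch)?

4

The outgroup has state 'absent' for every character, so 'present' is the derived state throughout.
Only Lineage G, Lineage J, Lineage K, and Lineage N show the derived state 'present' for I, supporting them as a clade.
II: derived state 'present' in Lineage J and Lineage K only — synapomorphy for {Lineage J, Lineage K}.
III (derived state 'present') is shared by Lineage G and Lineage N — a synapomorphy uniting that clade.
IV: derived state 'present' in Lineage K only — an autapomorphy, so it tells us nothing about relationships among taxa.
Most parsimonious ingroup topology: (((Lineage N,Lineage G),(Lineage K,Lineage J)),Lineage U).
Changes per character on this tree: I: 1; II: 1; III: 1; IV: 1.
Total = 4.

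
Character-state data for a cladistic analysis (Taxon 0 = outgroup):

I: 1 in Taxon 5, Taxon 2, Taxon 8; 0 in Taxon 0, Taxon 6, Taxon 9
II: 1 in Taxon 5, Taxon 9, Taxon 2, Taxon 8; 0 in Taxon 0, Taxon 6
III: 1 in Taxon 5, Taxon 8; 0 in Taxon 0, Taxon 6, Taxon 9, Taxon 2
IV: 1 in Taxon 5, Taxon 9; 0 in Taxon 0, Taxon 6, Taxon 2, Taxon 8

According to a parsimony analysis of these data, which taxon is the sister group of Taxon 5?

Taxon 8

The outgroup has state '0' for every character, so '1' is the derived state throughout.
I: derived state '1' in Taxon 2, Taxon 5, and Taxon 8 only — synapomorphy for {Taxon 2, Taxon 5, Taxon 8}.
Only Taxon 2, Taxon 5, Taxon 8, and Taxon 9 show the derived state '1' for II, supporting them as a clade.
Only Taxon 5 and Taxon 8 show the derived state '1' for III, supporting them as a clade.
IV groups Taxon 5 and Taxon 9, which is incompatible with the clades supported by the remaining characters; treating it as convergent (homoplasy) costs fewer steps than any alternative tree.
Most parsimonious ingroup topology: (Taxon 6,(((Taxon 5,Taxon 8),Taxon 2),Taxon 9)).
Taxon 5 and Taxon 8 form a cherry on this tree, so they are sister taxa.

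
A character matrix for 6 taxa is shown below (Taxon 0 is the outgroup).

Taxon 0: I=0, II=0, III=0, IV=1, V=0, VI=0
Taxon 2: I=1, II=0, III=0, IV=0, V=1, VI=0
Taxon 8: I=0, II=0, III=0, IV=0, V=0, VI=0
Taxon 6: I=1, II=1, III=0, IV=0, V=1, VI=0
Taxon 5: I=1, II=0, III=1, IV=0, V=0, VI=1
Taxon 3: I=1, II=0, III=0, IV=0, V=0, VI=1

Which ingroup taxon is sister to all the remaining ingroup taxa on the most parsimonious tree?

Character polarity is set by the outgroup: the derived state is whichever differs from the outgroup's state, so for IV the derived state is '0', and for the remaining characters it is '1'.
I: derived state '1' in Taxon 2, Taxon 3, Taxon 5, and Taxon 6 only — synapomorphy for {Taxon 2, Taxon 3, Taxon 5, Taxon 6}.
II: derived state '1' in Taxon 6 only — an autapomorphy, so it tells us nothing about relationships among taxa.
III (derived state '1') is unique to Taxon 5 (autapomorphy; uninformative for grouping).
IV (derived state '0') is shared by all ingroup taxa — unites the whole ingroup.
V: derived state '1' in Taxon 2 and Taxon 6 only — synapomorphy for {Taxon 2, Taxon 6}.
VI (derived state '1') is shared by Taxon 3 and Taxon 5 — a synapomorphy uniting that clade.
Most parsimonious ingroup topology: (((Taxon 2,Taxon 6),(Taxon 5,Taxon 3)),Taxon 8).
Taxon 8 is sister to the clade containing all other ingroup taxa, so it is the earliest-diverging (most basal) ingroup lineage.

Taxon 8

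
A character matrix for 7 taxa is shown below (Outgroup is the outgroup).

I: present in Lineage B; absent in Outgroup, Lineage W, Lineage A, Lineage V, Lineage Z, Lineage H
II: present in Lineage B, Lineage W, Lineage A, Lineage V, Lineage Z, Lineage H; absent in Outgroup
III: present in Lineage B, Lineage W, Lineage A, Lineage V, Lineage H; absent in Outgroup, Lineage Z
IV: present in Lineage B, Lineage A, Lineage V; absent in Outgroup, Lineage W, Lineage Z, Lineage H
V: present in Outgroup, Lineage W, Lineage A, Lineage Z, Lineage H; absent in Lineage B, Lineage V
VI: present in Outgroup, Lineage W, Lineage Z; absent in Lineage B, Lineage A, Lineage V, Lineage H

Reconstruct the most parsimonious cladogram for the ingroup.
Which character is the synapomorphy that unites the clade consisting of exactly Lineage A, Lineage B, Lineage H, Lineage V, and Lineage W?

III

Character polarity is set by the outgroup: the derived state is whichever differs from the outgroup's state, so for V, VI the derived state is 'absent', and for the remaining characters it is 'present'.
I: derived state 'present' in Lineage B only — an autapomorphy, so it tells us nothing about relationships among taxa.
II (derived state 'present') is shared by all ingroup taxa — unites the whole ingroup.
III (derived state 'present') is shared by Lineage A, Lineage B, Lineage H, Lineage V, and Lineage W — a synapomorphy uniting that clade.
IV (derived state 'present') is shared by Lineage A, Lineage B, and Lineage V — a synapomorphy uniting that clade.
V (derived state 'absent') is shared by Lineage B and Lineage V — a synapomorphy uniting that clade.
VI (derived state 'absent') is shared by Lineage A, Lineage B, Lineage H, and Lineage V — a synapomorphy uniting that clade.
Most parsimonious ingroup topology: (((((Lineage B,Lineage V),Lineage A),Lineage H),Lineage W),Lineage Z).
The clade {Lineage A, Lineage B, Lineage H, Lineage V, Lineage W} is supported by III: its derived state 'present' occurs in exactly those taxa and in no other taxon (including the outgroup).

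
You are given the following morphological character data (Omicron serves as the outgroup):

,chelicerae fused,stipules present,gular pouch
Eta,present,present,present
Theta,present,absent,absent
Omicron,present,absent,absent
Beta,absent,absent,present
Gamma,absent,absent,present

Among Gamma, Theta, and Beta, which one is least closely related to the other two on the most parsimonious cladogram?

Character polarity is set by the outgroup: the derived state is whichever differs from the outgroup's state, so for chelicerae fused the derived state is 'absent', and for the remaining characters it is 'present'.
chelicerae fused: derived state 'absent' in Beta and Gamma only — synapomorphy for {Beta, Gamma}.
stipules present (derived state 'present') is unique to Eta (autapomorphy; uninformative for grouping).
Only Beta, Eta, and Gamma show the derived state 'present' for gular pouch, supporting them as a clade.
Most parsimonious ingroup topology: ((Eta,(Beta,Gamma)),Theta).
Gamma and Beta share a more recent common ancestor with each other than either does with Theta, so Theta is the least closely related of the three.

Theta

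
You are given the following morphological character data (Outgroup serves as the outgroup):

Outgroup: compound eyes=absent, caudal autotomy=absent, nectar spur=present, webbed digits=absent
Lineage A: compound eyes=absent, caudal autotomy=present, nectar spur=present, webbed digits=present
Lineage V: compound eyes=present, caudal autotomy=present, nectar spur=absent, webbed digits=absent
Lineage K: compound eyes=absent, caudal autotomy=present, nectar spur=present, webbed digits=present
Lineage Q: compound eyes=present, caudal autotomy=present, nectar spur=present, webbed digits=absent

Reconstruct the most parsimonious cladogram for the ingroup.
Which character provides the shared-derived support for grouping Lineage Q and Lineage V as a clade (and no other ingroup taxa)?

compound eyes

Character polarity is set by the outgroup: the derived state is whichever differs from the outgroup's state, so for nectar spur the derived state is 'absent', and for the remaining characters it is 'present'.
Only Lineage Q and Lineage V show the derived state 'present' for compound eyes, supporting them as a clade.
All ingroup taxa share the derived state 'present' for caudal autotomy; it defines the ingroup but does not resolve relationships within it.
nectar spur: derived state 'absent' in Lineage V only — an autapomorphy, so it tells us nothing about relationships among taxa.
Only Lineage A and Lineage K show the derived state 'present' for webbed digits, supporting them as a clade.
Most parsimonious ingroup topology: ((Lineage A,Lineage K),(Lineage V,Lineage Q)).
The clade {Lineage Q, Lineage V} is supported by compound eyes: its derived state 'present' occurs in exactly those taxa and in no other taxon (including the outgroup).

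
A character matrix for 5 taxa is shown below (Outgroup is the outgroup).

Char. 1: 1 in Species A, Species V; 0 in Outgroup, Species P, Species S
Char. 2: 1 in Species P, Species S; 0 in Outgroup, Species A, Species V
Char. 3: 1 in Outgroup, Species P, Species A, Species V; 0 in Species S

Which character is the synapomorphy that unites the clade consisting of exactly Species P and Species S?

Character polarity is set by the outgroup: the derived state is whichever differs from the outgroup's state, so for Char. 3 the derived state is '0', and for the remaining characters it is '1'.
Only Species A and Species V show the derived state '1' for Char. 1, supporting them as a clade.
Char. 2 (derived state '1') is shared by Species P and Species S — a synapomorphy uniting that clade.
Char. 3 (derived state '0') is unique to Species S (autapomorphy; uninformative for grouping).
Most parsimonious ingroup topology: ((Species P,Species S),(Species A,Species V)).
The clade {Species P, Species S} is supported by Char. 2: its derived state '1' occurs in exactly those taxa and in no other taxon (including the outgroup).

Char. 2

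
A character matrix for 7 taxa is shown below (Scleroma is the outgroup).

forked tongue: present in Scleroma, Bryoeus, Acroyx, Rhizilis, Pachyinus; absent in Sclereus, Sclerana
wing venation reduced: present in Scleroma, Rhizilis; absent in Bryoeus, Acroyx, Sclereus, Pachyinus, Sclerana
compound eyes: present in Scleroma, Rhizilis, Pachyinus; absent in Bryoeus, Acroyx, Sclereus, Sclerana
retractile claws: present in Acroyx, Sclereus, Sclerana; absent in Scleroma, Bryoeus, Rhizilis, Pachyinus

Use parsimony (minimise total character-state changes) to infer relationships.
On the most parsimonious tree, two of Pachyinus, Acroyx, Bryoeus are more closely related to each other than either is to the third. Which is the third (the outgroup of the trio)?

Pachyinus

Character polarity is set by the outgroup: the derived state is whichever differs from the outgroup's state, so for forked tongue, wing venation reduced, compound eyes the derived state is 'absent', and for the remaining characters it is 'present'.
forked tongue: derived state 'absent' in Sclerana and Sclereus only — synapomorphy for {Sclerana, Sclereus}.
Only Acroyx, Bryoeus, Pachyinus, Sclerana, and Sclereus show the derived state 'absent' for wing venation reduced, supporting them as a clade.
compound eyes (derived state 'absent') is shared by Acroyx, Bryoeus, Sclerana, and Sclereus — a synapomorphy uniting that clade.
retractile claws (derived state 'present') is shared by Acroyx, Sclerana, and Sclereus — a synapomorphy uniting that clade.
Most parsimonious ingroup topology: (((Bryoeus,(Acroyx,(Sclereus,Sclerana))),Pachyinus),Rhizilis).
Acroyx and Bryoeus share a more recent common ancestor with each other than either does with Pachyinus, so Pachyinus is the least closely related of the three.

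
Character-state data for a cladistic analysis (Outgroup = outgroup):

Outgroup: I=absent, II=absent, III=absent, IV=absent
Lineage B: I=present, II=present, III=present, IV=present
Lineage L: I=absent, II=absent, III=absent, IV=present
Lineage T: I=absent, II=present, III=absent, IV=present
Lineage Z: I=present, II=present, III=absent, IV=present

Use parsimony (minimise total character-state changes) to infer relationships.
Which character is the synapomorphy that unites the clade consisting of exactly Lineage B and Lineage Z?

I

The outgroup has state 'absent' for every character, so 'present' is the derived state throughout.
I: derived state 'present' in Lineage B and Lineage Z only — synapomorphy for {Lineage B, Lineage Z}.
II (derived state 'present') is shared by Lineage B, Lineage T, and Lineage Z — a synapomorphy uniting that clade.
III (derived state 'present') is unique to Lineage B (autapomorphy; uninformative for grouping).
IV (derived state 'present') is shared by all ingroup taxa — unites the whole ingroup.
Most parsimonious ingroup topology: (((Lineage B,Lineage Z),Lineage T),Lineage L).
The clade {Lineage B, Lineage Z} is supported by I: its derived state 'present' occurs in exactly those taxa and in no other taxon (including the outgroup).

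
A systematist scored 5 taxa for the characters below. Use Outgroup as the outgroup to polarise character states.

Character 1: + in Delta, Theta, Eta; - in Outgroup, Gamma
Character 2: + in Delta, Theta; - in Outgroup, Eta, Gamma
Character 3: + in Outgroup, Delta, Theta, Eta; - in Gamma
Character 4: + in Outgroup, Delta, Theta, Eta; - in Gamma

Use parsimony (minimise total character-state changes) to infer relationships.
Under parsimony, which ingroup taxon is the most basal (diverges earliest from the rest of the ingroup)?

Gamma

Character polarity is set by the outgroup: the derived state is whichever differs from the outgroup's state, so for Character 3, Character 4 the derived state is '-', and for the remaining characters it is '+'.
Character 1: derived state '+' in Delta, Eta, and Theta only — synapomorphy for {Delta, Eta, Theta}.
Character 2: derived state '+' in Delta and Theta only — synapomorphy for {Delta, Theta}.
Character 3 (derived state '-') is unique to Gamma (autapomorphy; uninformative for grouping).
Character 4: derived state '-' in Gamma only — an autapomorphy, so it tells us nothing about relationships among taxa.
Most parsimonious ingroup topology: (((Delta,Theta),Eta),Gamma).
Gamma is sister to the clade containing all other ingroup taxa, so it is the earliest-diverging (most basal) ingroup lineage.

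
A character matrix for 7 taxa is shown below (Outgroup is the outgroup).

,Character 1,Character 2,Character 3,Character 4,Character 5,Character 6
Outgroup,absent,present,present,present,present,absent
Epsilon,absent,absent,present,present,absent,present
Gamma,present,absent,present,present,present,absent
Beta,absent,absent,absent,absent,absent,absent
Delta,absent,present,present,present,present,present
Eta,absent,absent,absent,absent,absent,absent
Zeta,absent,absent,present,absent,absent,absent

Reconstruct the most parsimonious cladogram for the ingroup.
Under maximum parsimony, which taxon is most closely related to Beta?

Character polarity is set by the outgroup: the derived state is whichever differs from the outgroup's state, so for Character 2, Character 3, Character 4, Character 5 the derived state is 'absent', and for the remaining characters it is 'present'.
Character 1: derived state 'present' in Gamma only — an autapomorphy, so it tells us nothing about relationships among taxa.
Character 2 (derived state 'absent') is shared by Beta, Epsilon, Eta, Gamma, and Zeta — a synapomorphy uniting that clade.
Only Beta and Eta show the derived state 'absent' for Character 3, supporting them as a clade.
Character 4 (derived state 'absent') is shared by Beta, Eta, and Zeta — a synapomorphy uniting that clade.
Character 5 (derived state 'absent') is shared by Beta, Epsilon, Eta, and Zeta — a synapomorphy uniting that clade.
Character 6 groups Delta and Epsilon, which is incompatible with the clades supported by the remaining characters; treating it as convergent (homoplasy) costs fewer steps than any alternative tree.
Most parsimonious ingroup topology: (((Epsilon,((Beta,Eta),Zeta)),Gamma),Delta).
Beta and Eta form a cherry on this tree, so they are sister taxa.

Eta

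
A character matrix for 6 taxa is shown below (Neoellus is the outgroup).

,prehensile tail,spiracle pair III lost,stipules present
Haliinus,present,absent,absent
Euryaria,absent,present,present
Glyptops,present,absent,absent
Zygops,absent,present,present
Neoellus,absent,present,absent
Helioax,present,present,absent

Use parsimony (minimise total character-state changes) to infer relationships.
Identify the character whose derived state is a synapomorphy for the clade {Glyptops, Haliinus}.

Character polarity is set by the outgroup: the derived state is whichever differs from the outgroup's state, so for spiracle pair III lost the derived state is 'absent', and for the remaining characters it is 'present'.
Only Glyptops, Haliinus, and Helioax show the derived state 'present' for prehensile tail, supporting them as a clade.
spiracle pair III lost: derived state 'absent' in Glyptops and Haliinus only — synapomorphy for {Glyptops, Haliinus}.
stipules present (derived state 'present') is shared by Euryaria and Zygops — a synapomorphy uniting that clade.
Most parsimonious ingroup topology: ((Zygops,Euryaria),((Haliinus,Glyptops),Helioax)).
The clade {Glyptops, Haliinus} is supported by spiracle pair III lost: its derived state 'absent' occurs in exactly those taxa and in no other taxon (including the outgroup).

spiracle pair III lost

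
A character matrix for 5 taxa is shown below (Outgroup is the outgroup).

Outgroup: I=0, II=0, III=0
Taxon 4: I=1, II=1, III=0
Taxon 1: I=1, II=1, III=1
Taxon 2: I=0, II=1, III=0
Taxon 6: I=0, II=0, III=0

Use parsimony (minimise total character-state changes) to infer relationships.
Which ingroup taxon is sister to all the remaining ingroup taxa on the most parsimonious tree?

Taxon 6

The outgroup has state '0' for every character, so '1' is the derived state throughout.
I (derived state '1') is shared by Taxon 1 and Taxon 4 — a synapomorphy uniting that clade.
II: derived state '1' in Taxon 1, Taxon 2, and Taxon 4 only — synapomorphy for {Taxon 1, Taxon 2, Taxon 4}.
III: derived state '1' in Taxon 1 only — an autapomorphy, so it tells us nothing about relationships among taxa.
Most parsimonious ingroup topology: (((Taxon 4,Taxon 1),Taxon 2),Taxon 6).
Taxon 6 is sister to the clade containing all other ingroup taxa, so it is the earliest-diverging (most basal) ingroup lineage.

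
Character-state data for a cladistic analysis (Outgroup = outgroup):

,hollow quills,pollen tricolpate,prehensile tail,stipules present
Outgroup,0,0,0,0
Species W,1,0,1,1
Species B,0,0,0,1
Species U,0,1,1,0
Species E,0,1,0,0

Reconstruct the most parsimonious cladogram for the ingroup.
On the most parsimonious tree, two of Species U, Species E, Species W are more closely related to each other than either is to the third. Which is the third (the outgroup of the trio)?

The outgroup has state '0' for every character, so '1' is the derived state throughout.
hollow quills (derived state '1') is unique to Species W (autapomorphy; uninformative for grouping).
pollen tricolpate: derived state '1' in Species E and Species U only — synapomorphy for {Species E, Species U}.
prehensile tail (state '1') occurs in Species U and Species W but conflicts with the nesting implied by the other characters — most parsimoniously interpreted as homoplasy.
stipules present: derived state '1' in Species B and Species W only — synapomorphy for {Species B, Species W}.
Most parsimonious ingroup topology: ((Species W,Species B),(Species U,Species E)).
Species E and Species U share a more recent common ancestor with each other than either does with Species W, so Species W is the least closely related of the three.

Species W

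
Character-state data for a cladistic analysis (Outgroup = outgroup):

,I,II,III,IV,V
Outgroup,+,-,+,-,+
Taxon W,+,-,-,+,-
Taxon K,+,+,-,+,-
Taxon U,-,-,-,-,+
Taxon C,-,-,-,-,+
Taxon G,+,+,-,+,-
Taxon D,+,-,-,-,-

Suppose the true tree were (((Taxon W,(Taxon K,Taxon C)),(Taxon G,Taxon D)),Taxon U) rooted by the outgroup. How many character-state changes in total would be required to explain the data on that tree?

10

Map each character onto (((Taxon W,(Taxon K,Taxon C)),(Taxon G,Taxon D)),Taxon U) (rooted by Outgroup) and count the minimum state changes it requires (Fitch parsimony):
I: 2; II: 2; III: 1; IV: 3; V: 2.
Total tree length = 10.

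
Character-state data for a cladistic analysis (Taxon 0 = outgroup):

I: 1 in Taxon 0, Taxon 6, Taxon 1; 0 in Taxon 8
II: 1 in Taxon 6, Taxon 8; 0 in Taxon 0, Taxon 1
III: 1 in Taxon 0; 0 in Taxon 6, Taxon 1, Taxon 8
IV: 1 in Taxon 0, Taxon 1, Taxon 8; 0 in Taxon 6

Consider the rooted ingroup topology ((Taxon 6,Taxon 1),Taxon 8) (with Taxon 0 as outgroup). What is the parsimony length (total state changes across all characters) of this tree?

Map each character onto ((Taxon 6,Taxon 1),Taxon 8) (rooted by Taxon 0) and count the minimum state changes it requires (Fitch parsimony):
I: 1; II: 2; III: 1; IV: 1.
Total tree length = 5.

5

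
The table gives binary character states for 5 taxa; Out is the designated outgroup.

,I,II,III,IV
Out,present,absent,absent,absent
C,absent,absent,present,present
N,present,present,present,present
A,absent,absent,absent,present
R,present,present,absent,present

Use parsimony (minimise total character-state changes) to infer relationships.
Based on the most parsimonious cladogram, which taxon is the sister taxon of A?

C

Character polarity is set by the outgroup: the derived state is whichever differs from the outgroup's state, so for I the derived state is 'absent', and for the remaining characters it is 'present'.
Only A and C show the derived state 'absent' for I, supporting them as a clade.
II (derived state 'present') is shared by N and R — a synapomorphy uniting that clade.
III (state 'present') occurs in C and N but conflicts with the nesting implied by the other characters — most parsimoniously interpreted as homoplasy.
All ingroup taxa share the derived state 'present' for IV; it defines the ingroup but does not resolve relationships within it.
Most parsimonious ingroup topology: ((C,A),(N,R)).
A and C form a cherry on this tree, so they are sister taxa.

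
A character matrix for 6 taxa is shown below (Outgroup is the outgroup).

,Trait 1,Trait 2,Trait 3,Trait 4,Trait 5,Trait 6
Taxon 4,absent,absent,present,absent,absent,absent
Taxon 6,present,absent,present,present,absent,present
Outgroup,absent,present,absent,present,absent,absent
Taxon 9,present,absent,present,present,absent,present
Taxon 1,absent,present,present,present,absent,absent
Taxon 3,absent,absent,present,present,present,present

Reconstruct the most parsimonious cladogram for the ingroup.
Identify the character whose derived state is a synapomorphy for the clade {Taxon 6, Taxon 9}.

Character polarity is set by the outgroup: the derived state is whichever differs from the outgroup's state, so for Trait 2, Trait 4 the derived state is 'absent', and for the remaining characters it is 'present'.
Trait 1 (derived state 'present') is shared by Taxon 6 and Taxon 9 — a synapomorphy uniting that clade.
Only Taxon 3, Taxon 4, Taxon 6, and Taxon 9 show the derived state 'absent' for Trait 2, supporting them as a clade.
All ingroup taxa share the derived state 'present' for Trait 3; it defines the ingroup but does not resolve relationships within it.
Trait 4: derived state 'absent' in Taxon 4 only — an autapomorphy, so it tells us nothing about relationships among taxa.
Trait 5: derived state 'present' in Taxon 3 only — an autapomorphy, so it tells us nothing about relationships among taxa.
Trait 6: derived state 'present' in Taxon 3, Taxon 6, and Taxon 9 only — synapomorphy for {Taxon 3, Taxon 6, Taxon 9}.
Most parsimonious ingroup topology: ((((Taxon 6,Taxon 9),Taxon 3),Taxon 4),Taxon 1).
The clade {Taxon 6, Taxon 9} is supported by Trait 1: its derived state 'present' occurs in exactly those taxa and in no other taxon (including the outgroup).

Trait 1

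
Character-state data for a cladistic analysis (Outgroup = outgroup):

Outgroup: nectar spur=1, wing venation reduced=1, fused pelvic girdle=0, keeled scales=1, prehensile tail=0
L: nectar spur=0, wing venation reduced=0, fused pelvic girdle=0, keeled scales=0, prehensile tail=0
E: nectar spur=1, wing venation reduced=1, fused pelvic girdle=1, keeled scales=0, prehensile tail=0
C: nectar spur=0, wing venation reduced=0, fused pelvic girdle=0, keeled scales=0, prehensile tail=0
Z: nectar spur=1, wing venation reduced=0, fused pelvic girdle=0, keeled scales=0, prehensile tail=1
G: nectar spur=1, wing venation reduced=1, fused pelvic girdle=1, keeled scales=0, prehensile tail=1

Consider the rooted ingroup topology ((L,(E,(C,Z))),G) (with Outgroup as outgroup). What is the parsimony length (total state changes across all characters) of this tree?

9

Map each character onto ((L,(E,(C,Z))),G) (rooted by Outgroup) and count the minimum state changes it requires (Fitch parsimony):
nectar spur: 2; wing venation reduced: 2; fused pelvic girdle: 2; keeled scales: 1; prehensile tail: 2.
Total tree length = 9.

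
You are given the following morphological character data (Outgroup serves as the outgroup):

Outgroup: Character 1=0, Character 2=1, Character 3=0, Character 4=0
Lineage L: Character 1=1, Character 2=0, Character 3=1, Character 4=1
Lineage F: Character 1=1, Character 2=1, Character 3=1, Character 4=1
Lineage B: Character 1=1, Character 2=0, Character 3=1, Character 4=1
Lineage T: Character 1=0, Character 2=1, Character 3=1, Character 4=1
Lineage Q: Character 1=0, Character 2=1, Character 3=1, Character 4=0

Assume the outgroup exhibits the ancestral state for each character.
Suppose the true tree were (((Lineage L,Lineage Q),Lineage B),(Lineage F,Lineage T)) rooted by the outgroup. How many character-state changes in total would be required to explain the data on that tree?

Map each character onto (((Lineage L,Lineage Q),Lineage B),(Lineage F,Lineage T)) (rooted by Outgroup) and count the minimum state changes it requires (Fitch parsimony):
Character 1: 3; Character 2: 2; Character 3: 1; Character 4: 2.
Total tree length = 8.

8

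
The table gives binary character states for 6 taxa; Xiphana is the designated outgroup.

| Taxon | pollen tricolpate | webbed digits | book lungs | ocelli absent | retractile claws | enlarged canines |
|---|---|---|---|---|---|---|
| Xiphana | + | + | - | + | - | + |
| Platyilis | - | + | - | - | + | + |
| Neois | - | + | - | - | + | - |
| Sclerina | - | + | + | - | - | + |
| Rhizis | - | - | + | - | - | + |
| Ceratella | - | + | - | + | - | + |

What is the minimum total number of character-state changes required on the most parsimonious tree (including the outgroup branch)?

Character polarity is set by the outgroup: the derived state is whichever differs from the outgroup's state, so for pollen tricolpate, webbed digits, ocelli absent, enlarged canines the derived state is '-', and for the remaining characters it is '+'.
pollen tricolpate (derived state '-') is shared by all ingroup taxa — unites the whole ingroup.
webbed digits (derived state '-') is unique to Rhizis (autapomorphy; uninformative for grouping).
Only Rhizis and Sclerina show the derived state '+' for book lungs, supporting them as a clade.
Only Neois, Platyilis, Rhizis, and Sclerina show the derived state '-' for ocelli absent, supporting them as a clade.
retractile claws (derived state '+') is shared by Neois and Platyilis — a synapomorphy uniting that clade.
enlarged canines (derived state '-') is unique to Neois (autapomorphy; uninformative for grouping).
Most parsimonious ingroup topology: (((Platyilis,Neois),(Sclerina,Rhizis)),Ceratella).
Changes per character on this tree: pollen tricolpate: 1; webbed digits: 1; book lungs: 1; ocelli absent: 1; retractile claws: 1; enlarged canines: 1.
Total = 6.

6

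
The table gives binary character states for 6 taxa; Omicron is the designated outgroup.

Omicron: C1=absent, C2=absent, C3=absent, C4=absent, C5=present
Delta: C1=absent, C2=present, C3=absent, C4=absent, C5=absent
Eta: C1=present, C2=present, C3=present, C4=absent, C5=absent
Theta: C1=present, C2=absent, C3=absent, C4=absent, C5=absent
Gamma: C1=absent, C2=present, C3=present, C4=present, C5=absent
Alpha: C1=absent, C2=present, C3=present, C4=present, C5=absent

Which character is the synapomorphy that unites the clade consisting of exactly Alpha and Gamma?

C4

Character polarity is set by the outgroup: the derived state is whichever differs from the outgroup's state, so for C5 the derived state is 'absent', and for the remaining characters it is 'present'.
C1 (state 'present') occurs in Eta and Theta but conflicts with the nesting implied by the other characters — most parsimoniously interpreted as homoplasy.
C2 (derived state 'present') is shared by Alpha, Delta, Eta, and Gamma — a synapomorphy uniting that clade.
C3 (derived state 'present') is shared by Alpha, Eta, and Gamma — a synapomorphy uniting that clade.
C4 (derived state 'present') is shared by Alpha and Gamma — a synapomorphy uniting that clade.
C5 (derived state 'absent') is shared by all ingroup taxa — unites the whole ingroup.
Most parsimonious ingroup topology: ((Delta,(Eta,(Gamma,Alpha))),Theta).
The clade {Alpha, Gamma} is supported by C4: its derived state 'present' occurs in exactly those taxa and in no other taxon (including the outgroup).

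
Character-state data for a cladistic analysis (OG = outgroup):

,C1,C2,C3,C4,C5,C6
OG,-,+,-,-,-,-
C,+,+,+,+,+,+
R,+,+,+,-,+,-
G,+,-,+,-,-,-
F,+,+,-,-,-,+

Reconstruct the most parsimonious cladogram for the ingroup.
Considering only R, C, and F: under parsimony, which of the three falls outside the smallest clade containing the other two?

Character polarity is set by the outgroup: the derived state is whichever differs from the outgroup's state, so for C2 the derived state is '-', and for the remaining characters it is '+'.
All ingroup taxa share the derived state '+' for C1; it defines the ingroup but does not resolve relationships within it.
C2: derived state '-' in G only — an autapomorphy, so it tells us nothing about relationships among taxa.
Only C, G, and R show the derived state '+' for C3, supporting them as a clade.
C4 (derived state '+') is unique to C (autapomorphy; uninformative for grouping).
C5 (derived state '+') is shared by C and R — a synapomorphy uniting that clade.
C6 (state '+') occurs in C and F but conflicts with the nesting implied by the other characters — most parsimoniously interpreted as homoplasy.
Most parsimonious ingroup topology: (((C,R),G),F).
C and R share a more recent common ancestor with each other than either does with F, so F is the least closely related of the three.

F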